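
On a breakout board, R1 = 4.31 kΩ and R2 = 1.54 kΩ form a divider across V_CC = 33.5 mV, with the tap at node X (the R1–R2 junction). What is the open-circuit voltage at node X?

Open-circuit (no load on X): V_th = V_CC · R2/(R1 + R2) = 33.5 × 1.54/(4.310 + 1.54) = 8.819 mV.

V_th ≈ 8.82 mV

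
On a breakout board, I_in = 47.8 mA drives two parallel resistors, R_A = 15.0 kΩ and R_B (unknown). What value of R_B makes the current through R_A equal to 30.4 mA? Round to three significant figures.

R_B ≈ 26.2 kΩ

In a two-way split, I_A/I_in = R_B/(R_A + R_B).
With f = 0.6360, R_B = R_A · f/(1−f) = 15.0 × 1.747 = 26.21 kΩ.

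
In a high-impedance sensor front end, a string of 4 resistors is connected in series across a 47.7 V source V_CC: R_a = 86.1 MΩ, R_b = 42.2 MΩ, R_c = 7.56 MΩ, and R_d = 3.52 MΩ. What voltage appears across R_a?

V ≈ 29.5 V

Series total: ΣR = 86.1 + 42.2 + 7.56 + 3.52 = 139.4 MΩ.
Voltage divider: V = V_CC · (86.10 / 139.4) = 47.7 × 0.6177 = 29.47 V.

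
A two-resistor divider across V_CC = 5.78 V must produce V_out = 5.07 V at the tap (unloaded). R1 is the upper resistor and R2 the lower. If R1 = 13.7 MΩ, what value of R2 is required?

V_out/V_CC = R2/(R1+R2) = 0.8772.
Rearranging, R2 = R1·k/(1−k) = 13.7 × 7.141 = 97.83 MΩ.

R2 ≈ 97.8 MΩ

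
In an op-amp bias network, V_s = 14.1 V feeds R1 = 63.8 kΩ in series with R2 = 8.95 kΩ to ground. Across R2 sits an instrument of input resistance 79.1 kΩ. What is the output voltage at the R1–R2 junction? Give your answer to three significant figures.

V_out ≈ 1.58 V

First combine the lower leg with the load: R2 ‖ R_L = 8.040 kΩ.
Voltage divider with the loaded lower leg: V_out = 14.1 × 8.040/(63.8 + 8.040) = 14.1 × 0.1119 = 1.578 V.
(Unloaded it would be 1.73 V; the load pulls it down.)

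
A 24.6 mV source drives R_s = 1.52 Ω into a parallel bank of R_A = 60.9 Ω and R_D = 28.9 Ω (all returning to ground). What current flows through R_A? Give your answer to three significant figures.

Equivalent of the parallel group: R_p = 19.60 Ω.
V_A = 24.6 × 19.60/21.12 = 22.83 mV.
I(R_A) = V_A / R_A = 22.83/60.9 = 0.3749 mA.

I ≈ 0.375 mA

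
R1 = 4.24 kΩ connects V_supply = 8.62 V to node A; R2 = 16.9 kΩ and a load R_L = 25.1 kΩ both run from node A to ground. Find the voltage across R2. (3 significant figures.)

V_out ≈ 6.07 V

First combine the lower leg with the load: R2 ‖ R_L = 10.10 kΩ.
Then V_out = V_supply · R2'/(R1 + R2') = 8.62 × 10.10/14.34 = 6.071 V.
(Unloaded it would be 6.89 V; the load pulls it down.)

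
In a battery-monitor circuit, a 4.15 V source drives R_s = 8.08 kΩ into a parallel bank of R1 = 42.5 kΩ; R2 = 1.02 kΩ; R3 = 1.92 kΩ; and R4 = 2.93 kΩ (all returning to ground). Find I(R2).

I ≈ 0.253 mA

Combine the parallel branches: R_p = (1/42.5 + 1/1.02 + 1/1.92 + 1/2.93)⁻¹ = 0.5359 kΩ.
Node voltage V_A = V_in · R_p/(R_s + R_p) = 4.15 × 0.06220 = 0.2581 V.
I(R2) = V_A / R2 = 0.2581/1.02 = 0.2531 mA.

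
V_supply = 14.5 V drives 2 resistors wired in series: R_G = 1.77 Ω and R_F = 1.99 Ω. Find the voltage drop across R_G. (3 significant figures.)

V ≈ 6.83 V

ΣR = 1.77 + 1.99 = 3.760 Ω.
Voltage divider: V = V_supply · (1.770 / 3.760) = 14.5 × 0.4707 = 6.826 V.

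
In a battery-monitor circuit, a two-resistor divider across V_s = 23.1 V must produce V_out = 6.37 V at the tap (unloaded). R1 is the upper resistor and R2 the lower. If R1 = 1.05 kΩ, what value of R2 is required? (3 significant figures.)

R2 ≈ 0.400 kΩ

Required fraction k = V_out/V_s = 0.2758.
Rearranging, R2 = R1·k/(1−k) = 1.05 × 0.3808 = 0.3998 kΩ.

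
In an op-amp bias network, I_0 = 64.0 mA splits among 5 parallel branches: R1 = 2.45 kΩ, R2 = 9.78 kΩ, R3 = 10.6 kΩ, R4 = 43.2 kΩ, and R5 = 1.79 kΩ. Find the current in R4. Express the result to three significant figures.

I ≈ 1.25 mA

Conductances: ΣG = 1/2.45 + 1/9.78 + 1/10.6 + 1/43.2 + 1/1.79 = 1.187 (1/kΩ).
Current divider: I(R4) = I_0 · G_k/ΣG = 64.0 × (0.02315/1.187) = 64.0 × 0.01951 = 1.249 mA.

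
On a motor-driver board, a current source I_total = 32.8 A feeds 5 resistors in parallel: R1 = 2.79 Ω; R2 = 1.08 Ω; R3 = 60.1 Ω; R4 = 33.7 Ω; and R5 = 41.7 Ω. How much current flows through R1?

I ≈ 8.68 A

Total conductance ΣG = 1/2.79 + 1/1.08 + 1/60.1 + 1/33.7 + 1/41.7 = 1.355 (units of 1/Ω).
By the current-divider rule, I = I_total · G_k/ΣG = 32.8 × 0.2646 = 8.679 A.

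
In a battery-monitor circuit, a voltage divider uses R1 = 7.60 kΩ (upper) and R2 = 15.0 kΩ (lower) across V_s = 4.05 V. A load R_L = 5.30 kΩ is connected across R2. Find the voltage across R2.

The load sits in parallel with R2, giving an effective lower resistance R2' = R2·R_L/(R2+R_L) = 3.916 kΩ.
Then V_out = V_s · R2'/(R1 + R2') = 4.05 × 3.916/11.52 = 1.377 V.

V_out ≈ 1.38 V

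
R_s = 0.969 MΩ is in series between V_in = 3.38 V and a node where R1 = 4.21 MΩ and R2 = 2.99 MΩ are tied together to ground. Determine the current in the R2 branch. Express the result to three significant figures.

Equivalent of the parallel group: R_p = 1.748 MΩ.
Node voltage V_A = V_in · R_p/(R_s + R_p) = 3.38 × 0.6434 = 2.175 V.
Branch current I = V_A/R2 = 2.175/2.99 = 0.7273 µA.

I ≈ 0.727 µA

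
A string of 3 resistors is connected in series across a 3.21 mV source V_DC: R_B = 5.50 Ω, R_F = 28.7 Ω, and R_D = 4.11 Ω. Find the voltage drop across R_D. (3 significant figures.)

V ≈ 0.344 mV

Total series resistance ΣR = 5.50 + 28.7 + 4.11 = 38.31 Ω.
Voltage divider: V = V_DC · (4.110 / 38.31) = 3.21 × 0.1073 = 0.3444 mV.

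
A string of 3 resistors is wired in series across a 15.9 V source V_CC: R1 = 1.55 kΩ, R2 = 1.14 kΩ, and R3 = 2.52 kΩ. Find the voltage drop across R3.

Series total: ΣR = 1.55 + 1.14 + 2.52 = 5.210 kΩ.
V = V_CC · R/ΣR = 15.9 × 0.4837 = 7.691 V.

V ≈ 7.69 V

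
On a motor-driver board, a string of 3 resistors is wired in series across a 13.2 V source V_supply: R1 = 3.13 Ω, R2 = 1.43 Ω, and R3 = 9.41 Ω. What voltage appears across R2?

ΣR = 3.13 + 1.43 + 9.41 = 13.97 Ω.
V = V_supply · R/ΣR = 13.2 × 0.1024 = 1.351 V.

V ≈ 1.35 V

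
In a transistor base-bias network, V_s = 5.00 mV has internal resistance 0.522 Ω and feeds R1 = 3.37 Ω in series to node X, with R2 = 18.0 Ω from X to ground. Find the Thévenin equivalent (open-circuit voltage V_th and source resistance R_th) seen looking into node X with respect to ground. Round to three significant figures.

V_th ≈ 4.11 mV, R_th ≈ 3.20 Ω

R1' = 0.522 + 3.37 = 3.892 Ω (source resistance + R1).
Open-circuit (no load on X): V_th = V_s · R2/(R1' + R2) = 5.00 × 18.0/(3.892 + 18.0) = 4.111 mV.
Looking into X with the source shorted: R_th = R1'·R2/(R1'+R2) = 3.892 × 18.0/21.89 = 3.200 Ω.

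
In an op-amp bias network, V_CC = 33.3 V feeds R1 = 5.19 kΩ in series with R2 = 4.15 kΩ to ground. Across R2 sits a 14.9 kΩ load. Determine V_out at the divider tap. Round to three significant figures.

V_out ≈ 12.8 V

The load sits in parallel with R2, giving an effective lower resistance R2' = R2·R_L/(R2+R_L) = 3.246 kΩ.
Then V_out = V_CC · R2'/(R1 + R2') = 33.3 × 3.246/8.436 = 12.81 V.
(Unloaded it would be 14.8 V; the load pulls it down.)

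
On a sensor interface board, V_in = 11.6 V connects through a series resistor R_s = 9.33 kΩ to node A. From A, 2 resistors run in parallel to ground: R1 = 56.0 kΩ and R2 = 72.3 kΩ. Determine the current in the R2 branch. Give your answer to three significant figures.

Combine the parallel branches: R_p = (1/56.0 + 1/72.3)⁻¹ = 31.56 kΩ.
V_A by voltage divider: V_A = 11.6 × 31.56/(9.33 + 31.56) = 8.953 V.
I(R2) = V_A / R2 = 8.953/72.3 = 0.1238 mA.

I ≈ 0.124 mA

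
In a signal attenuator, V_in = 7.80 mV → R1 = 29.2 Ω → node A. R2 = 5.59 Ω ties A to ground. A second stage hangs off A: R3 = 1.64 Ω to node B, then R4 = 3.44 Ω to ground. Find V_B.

V_B ≈ 0.441 mV

Node A sees R2 in parallel with the series input of stage 2, R3 + R4 = 5.080 Ω.
R2 ‖ (R3+R4) = 2.661 Ω.
So V_A = 7.80 × 0.08353 = 0.6515 mV.
Stage 2 is unloaded, so V_B = V_A · R4/(R3+R4) = 0.6515 × 3.44/5.080 = 0.4412 mV.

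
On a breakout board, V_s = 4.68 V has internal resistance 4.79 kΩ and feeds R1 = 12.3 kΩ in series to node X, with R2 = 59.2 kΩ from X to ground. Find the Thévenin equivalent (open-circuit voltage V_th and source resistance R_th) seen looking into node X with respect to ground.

V_th ≈ 3.63 V, R_th ≈ 13.3 kΩ

R1' = 4.79 + 12.3 = 17.09 kΩ (source resistance + R1).
With X open, the divider is unloaded: V_th = 4.68 × 59.2/76.29 = 3.632 V.
Looking into X with the source shorted: R_th = R1'·R2/(R1'+R2) = 17.09 × 59.2/76.29 = 13.26 kΩ.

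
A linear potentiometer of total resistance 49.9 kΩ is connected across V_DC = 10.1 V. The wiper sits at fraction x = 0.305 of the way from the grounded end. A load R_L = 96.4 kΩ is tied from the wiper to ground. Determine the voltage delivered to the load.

V_out ≈ 2.78 V

The pot divides into 34.68 kΩ above the wiper and 15.22 kΩ below.
Lower segment in parallel with the load: 15.22 ‖ 96.4 = 13.14 kΩ.
V_out = 10.1 × 13.14/(34.68 + 13.14) = 2.776 V.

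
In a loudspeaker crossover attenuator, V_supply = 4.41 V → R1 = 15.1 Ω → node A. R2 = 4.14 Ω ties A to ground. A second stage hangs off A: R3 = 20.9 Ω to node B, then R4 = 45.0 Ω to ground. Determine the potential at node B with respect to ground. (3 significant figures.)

Looking into the second stage from A: R3 + R4 = 65.90 Ω appears in parallel with R2.
Effective lower resistance at A: R2 ‖ 65.90 = 3.895 Ω.
V_A = 4.41 × 3.895/(15.1 + 3.895) = 0.9043 V.
Then the unloaded second divider: V_B = V_A × R4/(R3+R4) = 0.9043 × 0.6829 = 0.6175 V.

V_B ≈ 0.618 V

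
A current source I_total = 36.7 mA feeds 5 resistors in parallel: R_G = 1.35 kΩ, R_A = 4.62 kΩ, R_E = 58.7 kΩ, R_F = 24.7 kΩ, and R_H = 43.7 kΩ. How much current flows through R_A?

I ≈ 7.66 mA

Total conductance ΣG = 1/1.35 + 1/4.62 + 1/58.7 + 1/24.7 + 1/43.7 = 1.038 (units of 1/kΩ).
R_A takes the fraction G_k/ΣG = 0.2165/1.038 = 0.2086, so I = 36.7 × 0.2086 = 7.656 mA.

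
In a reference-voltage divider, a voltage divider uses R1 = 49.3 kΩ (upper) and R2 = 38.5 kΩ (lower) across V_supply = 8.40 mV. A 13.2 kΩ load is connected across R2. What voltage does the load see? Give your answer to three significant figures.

First combine the lower leg with the load: R2 ‖ R_L = 9.830 kΩ.
Voltage divider with the loaded lower leg: V_out = 8.40 × 9.830/(49.3 + 9.830) = 8.40 × 0.1662 = 1.396 mV.

V_out ≈ 1.40 mV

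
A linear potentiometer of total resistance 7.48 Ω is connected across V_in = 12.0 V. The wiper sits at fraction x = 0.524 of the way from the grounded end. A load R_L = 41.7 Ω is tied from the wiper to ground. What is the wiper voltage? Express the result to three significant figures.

Split the track: R_lower = x·R_p = 3.920 Ω, R_upper = (1−x)·R_p = 3.560 Ω.
(x·R_p) ‖ R_L = 3.583 Ω.
V_out = 12.0 × 3.583/(3.560 + 3.583) = 6.019 V.

V_out ≈ 6.02 V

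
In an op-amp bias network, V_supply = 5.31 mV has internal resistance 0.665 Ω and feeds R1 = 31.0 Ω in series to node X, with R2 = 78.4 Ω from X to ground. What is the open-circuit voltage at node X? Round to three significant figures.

V_th ≈ 3.78 mV

R1' = 0.665 + 31.0 = 31.66 Ω (source resistance + R1).
With X open, the divider is unloaded: V_th = 5.31 × 78.4/110.1 = 3.782 mV.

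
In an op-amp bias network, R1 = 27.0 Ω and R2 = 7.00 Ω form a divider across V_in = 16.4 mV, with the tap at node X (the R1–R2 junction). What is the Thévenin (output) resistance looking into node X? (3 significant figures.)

With V_in suppressed (replaced by a short), R_th = R1 ‖ R2 = (27.00 × 7.00)/(27.00 + 7.00) = 5.559 Ω.

R_th ≈ 5.56 Ω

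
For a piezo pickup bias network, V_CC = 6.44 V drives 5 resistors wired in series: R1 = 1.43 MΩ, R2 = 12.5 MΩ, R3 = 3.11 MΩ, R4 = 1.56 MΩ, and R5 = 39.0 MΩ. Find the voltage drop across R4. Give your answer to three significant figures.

V ≈ 0.174 V

ΣR = 1.43 + 12.5 + 3.11 + 1.56 + 39.0 = 57.60 MΩ.
Voltage divider: V = V_CC · (1.560 / 57.60) = 6.44 × 0.02708 = 0.1744 V.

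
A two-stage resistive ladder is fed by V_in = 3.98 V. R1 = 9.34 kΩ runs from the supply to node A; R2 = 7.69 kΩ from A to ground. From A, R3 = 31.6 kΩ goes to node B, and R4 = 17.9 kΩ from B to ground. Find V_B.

V_B ≈ 0.599 V

Node A sees R2 in parallel with the series input of stage 2, R3 + R4 = 49.50 kΩ.
R2 ‖ (R3+R4) = 6.656 kΩ.
First divider: V_A = V_in · 6.656/(9.34 + 6.656) = 1.656 V.
Stage 2 is unloaded, so V_B = V_A · R4/(R3+R4) = 1.656 × 17.9/49.50 = 0.5989 V.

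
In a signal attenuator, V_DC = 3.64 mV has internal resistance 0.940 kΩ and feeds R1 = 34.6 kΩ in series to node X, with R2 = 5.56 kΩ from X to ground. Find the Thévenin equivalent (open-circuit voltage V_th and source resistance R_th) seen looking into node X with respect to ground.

R1' = 0.940 + 34.6 = 35.54 kΩ (source resistance + R1).
V_th is the unloaded tap voltage: V_DC · R2/(R1'+R2) = 3.64 × 0.1353 = 0.4924 mV.
Zeroing V_DC shorts the top of R1' to ground, so R_th = R1' ‖ R2 = 4.808 kΩ.

V_th ≈ 0.492 mV, R_th ≈ 4.81 kΩ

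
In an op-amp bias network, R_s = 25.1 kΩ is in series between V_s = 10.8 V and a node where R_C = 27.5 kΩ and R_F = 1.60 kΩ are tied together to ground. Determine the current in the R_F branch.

I ≈ 0.384 mA

Parallel bank: R_p = 1/(1/27.5 + 1/1.60) = 1.512 kΩ.
Node voltage V_A = V_s · R_p/(R_s + R_p) = 10.8 × 0.05682 = 0.6136 V.
Branch current I = V_A/R_F = 0.6136/1.60 = 0.3835 mA.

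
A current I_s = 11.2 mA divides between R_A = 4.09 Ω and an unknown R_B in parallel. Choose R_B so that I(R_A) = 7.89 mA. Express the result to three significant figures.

The fraction through R_A equals R_B/(R_A+R_B).
With f = 0.7045, R_B = R_A · f/(1−f) = 4.09 × 2.384 = 9.749 Ω.

R_B ≈ 9.75 Ω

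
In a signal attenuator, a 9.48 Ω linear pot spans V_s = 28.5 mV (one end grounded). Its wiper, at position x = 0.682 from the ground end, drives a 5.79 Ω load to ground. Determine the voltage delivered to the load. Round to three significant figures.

V_out ≈ 14.3 mV

Split the track: R_lower = x·R_p = 6.465 Ω, R_upper = (1−x)·R_p = 3.015 Ω.
Lower segment in parallel with the load: 6.465 ‖ 5.79 = 3.055 Ω.
Loaded-divider output: V_out = 28.5 × 0.5033 = 14.34 mV.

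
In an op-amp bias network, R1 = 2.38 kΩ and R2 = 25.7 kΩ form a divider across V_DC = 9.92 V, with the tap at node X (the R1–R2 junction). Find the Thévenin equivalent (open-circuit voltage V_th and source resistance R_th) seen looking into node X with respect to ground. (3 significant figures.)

With X open, the divider is unloaded: V_th = 9.92 × 25.7/28.08 = 9.079 V.
Looking into X with the source shorted: R_th = R1·R2/(R1+R2) = 2.380 × 25.7/28.08 = 2.178 kΩ.

V_th ≈ 9.08 V, R_th ≈ 2.18 kΩ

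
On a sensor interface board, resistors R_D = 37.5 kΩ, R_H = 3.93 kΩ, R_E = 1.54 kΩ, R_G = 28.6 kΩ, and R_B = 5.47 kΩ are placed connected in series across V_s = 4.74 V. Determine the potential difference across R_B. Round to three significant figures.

Series total: ΣR = 37.5 + 3.93 + 1.54 + 28.6 + 5.47 = 77.04 kΩ.
V = V_s · R/ΣR = 4.74 × 0.07100 = 0.3365 V.

V ≈ 0.337 V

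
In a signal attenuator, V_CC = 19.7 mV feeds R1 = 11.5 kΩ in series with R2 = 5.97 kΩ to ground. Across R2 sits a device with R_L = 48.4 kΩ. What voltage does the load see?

R2 ‖ R_L = (5.97 × 48.4)/(5.97 + 48.4) = 5.314 kΩ.
Voltage divider with the loaded lower leg: V_out = 19.7 × 5.314/(11.5 + 5.314) = 19.7 × 0.3161 = 6.226 mV.
(Unloaded it would be 6.73 mV; the load pulls it down.)

V_out ≈ 6.23 mV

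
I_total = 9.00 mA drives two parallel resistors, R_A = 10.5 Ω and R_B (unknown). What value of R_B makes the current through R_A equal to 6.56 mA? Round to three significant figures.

The fraction through R_A equals R_B/(R_A+R_B).
6.56/9.00 = R_B/(R_A + R_B) → R_B = R_A · (0.7289)/(1 − 0.7289) = 10.5 × 2.689 = 28.23 Ω.

R_B ≈ 28.2 Ω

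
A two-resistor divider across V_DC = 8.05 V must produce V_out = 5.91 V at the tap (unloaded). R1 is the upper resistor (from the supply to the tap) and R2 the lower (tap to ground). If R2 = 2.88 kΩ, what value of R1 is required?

R1 ≈ 1.04 kΩ

The divider ratio is R2/(R1+R2) = 5.91/8.05 = 0.7342.
So R1 = R2 · (V_DC/V_out − 1) = 2.88 × (8.05/5.91 − 1) = 2.88 × 0.3621 = 1.043 kΩ.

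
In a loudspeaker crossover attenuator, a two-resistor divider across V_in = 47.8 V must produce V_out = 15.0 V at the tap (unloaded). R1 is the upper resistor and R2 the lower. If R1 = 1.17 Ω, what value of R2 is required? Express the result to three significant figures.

Required fraction k = V_out/V_in = 0.3138.
So R2 = R1 · V_out/(V_in − V_out) = 1.17 × 15.0/(47.8 − 15.0) = 1.17 × 0.4573 = 0.5351 Ω.

R2 ≈ 0.535 Ω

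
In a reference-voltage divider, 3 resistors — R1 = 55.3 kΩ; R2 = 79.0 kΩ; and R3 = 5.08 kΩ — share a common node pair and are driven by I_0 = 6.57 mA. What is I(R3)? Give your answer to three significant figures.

I ≈ 5.68 mA

Total conductance ΣG = 1/55.3 + 1/79.0 + 1/5.08 = 0.2276 (units of 1/kΩ).
Current divider: I(R3) = I_0 · G_k/ΣG = 6.57 × (0.1969/0.2276) = 6.57 × 0.8649 = 5.683 mA.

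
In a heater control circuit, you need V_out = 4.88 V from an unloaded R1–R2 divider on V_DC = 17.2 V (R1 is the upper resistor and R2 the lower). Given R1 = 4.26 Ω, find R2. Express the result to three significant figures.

Required fraction k = V_out/V_DC = 0.2837.
So R2 = R1 · V_out/(V_DC − V_out) = 4.26 × 4.88/(17.2 − 4.88) = 4.26 × 0.3961 = 1.687 Ω.

R2 ≈ 1.69 Ω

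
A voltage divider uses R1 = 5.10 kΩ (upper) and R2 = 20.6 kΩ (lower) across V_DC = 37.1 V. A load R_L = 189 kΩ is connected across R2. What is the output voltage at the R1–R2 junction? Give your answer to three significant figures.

The load sits in parallel with R2, giving an effective lower resistance R2' = R2·R_L/(R2+R_L) = 18.58 kΩ.
Now apply the divider: V_out = 37.1 × 0.7846 = 29.11 V.

V_out ≈ 29.1 V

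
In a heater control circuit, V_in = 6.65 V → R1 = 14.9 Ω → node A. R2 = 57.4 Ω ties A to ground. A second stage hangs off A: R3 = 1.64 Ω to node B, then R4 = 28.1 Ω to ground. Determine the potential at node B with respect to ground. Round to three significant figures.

Looking into the second stage from A: R3 + R4 = 29.74 Ω appears in parallel with R2.
R2 ‖ (R3+R4) = 19.59 Ω.
First divider: V_A = V_in · 19.59/(14.9 + 19.59) = 3.777 V.
V_B = V_A × 0.9449 = 3.569 V.

V_B ≈ 3.57 V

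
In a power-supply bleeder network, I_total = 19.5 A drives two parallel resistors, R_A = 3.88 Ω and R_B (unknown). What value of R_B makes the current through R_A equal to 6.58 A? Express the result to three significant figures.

R_B ≈ 1.98 Ω

Two-branch current divider: I_A = I_total · R_B/(R_A + R_B).
With f = 0.3374, R_B = R_A · f/(1−f) = 3.88 × 0.5093 = 1.976 Ω.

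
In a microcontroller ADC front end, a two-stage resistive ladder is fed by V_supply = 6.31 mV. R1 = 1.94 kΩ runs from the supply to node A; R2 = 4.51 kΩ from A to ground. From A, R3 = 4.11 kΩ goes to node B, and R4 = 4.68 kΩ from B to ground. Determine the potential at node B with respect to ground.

V_B ≈ 2.04 mV

Looking into the second stage from A: R3 + R4 = 8.790 kΩ appears in parallel with R2.
Effective lower resistance at A: R2 ‖ 8.790 = 2.981 kΩ.
So V_A = 6.31 × 0.6057 = 3.822 mV.
Stage 2 is unloaded, so V_B = V_A · R4/(R3+R4) = 3.822 × 4.68/8.790 = 2.035 mV.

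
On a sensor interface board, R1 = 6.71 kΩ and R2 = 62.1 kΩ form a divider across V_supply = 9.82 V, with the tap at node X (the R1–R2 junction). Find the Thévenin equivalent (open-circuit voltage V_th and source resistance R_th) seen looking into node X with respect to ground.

V_th ≈ 8.86 V, R_th ≈ 6.06 kΩ

Open-circuit (no load on X): V_th = V_supply · R2/(R1 + R2) = 9.82 × 62.1/(6.710 + 62.1) = 8.862 V.
With V_supply suppressed (replaced by a short), R_th = R1 ‖ R2 = (6.710 × 62.1)/(6.710 + 62.1) = 6.056 kΩ.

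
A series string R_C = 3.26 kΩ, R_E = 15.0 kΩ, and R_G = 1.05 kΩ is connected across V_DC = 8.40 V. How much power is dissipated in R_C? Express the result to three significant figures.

Series current I = V_DC/ΣR = 8.40/19.31 = 0.4350 mA.
P = I²R = 0.1892 × 3.26 = 0.6169 mW.

P ≈ 0.617 mW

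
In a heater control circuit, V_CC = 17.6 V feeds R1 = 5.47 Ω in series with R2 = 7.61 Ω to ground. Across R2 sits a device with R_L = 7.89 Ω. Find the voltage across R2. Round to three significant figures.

V_out ≈ 7.30 V

The load sits in parallel with R2, giving an effective lower resistance R2' = R2·R_L/(R2+R_L) = 3.874 Ω.
Then V_out = V_CC · R2'/(R1 + R2') = 17.6 × 3.874/9.344 = 7.297 V.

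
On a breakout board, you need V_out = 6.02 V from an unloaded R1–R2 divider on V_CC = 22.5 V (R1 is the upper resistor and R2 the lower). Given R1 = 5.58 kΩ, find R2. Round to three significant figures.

Required fraction k = V_out/V_CC = 0.2676.
R2 = R1 · 0.2676/(1 − 0.2676) = 2.038 kΩ.

R2 ≈ 2.04 kΩ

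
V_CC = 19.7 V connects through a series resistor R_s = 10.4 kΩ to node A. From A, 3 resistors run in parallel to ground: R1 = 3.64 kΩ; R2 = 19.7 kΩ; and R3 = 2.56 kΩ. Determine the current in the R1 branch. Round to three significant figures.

Equivalent of the parallel group: R_p = 1.396 kΩ.
V_A = 19.7 × 1.396/11.80 = 2.332 V.
I(R1) = V_A / R1 = 2.332/3.64 = 0.6407 mA.

I ≈ 0.641 mA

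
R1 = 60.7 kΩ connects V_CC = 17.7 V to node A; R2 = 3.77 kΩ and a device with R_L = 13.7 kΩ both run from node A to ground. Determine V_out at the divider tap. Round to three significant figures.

V_out ≈ 0.822 V

First combine the lower leg with the load: R2 ‖ R_L = 2.956 kΩ.
Then V_out = V_CC · R2'/(R1 + R2') = 17.7 × 2.956/63.66 = 0.8221 V.
(Unloaded it would be 1.04 V; the load pulls it down.)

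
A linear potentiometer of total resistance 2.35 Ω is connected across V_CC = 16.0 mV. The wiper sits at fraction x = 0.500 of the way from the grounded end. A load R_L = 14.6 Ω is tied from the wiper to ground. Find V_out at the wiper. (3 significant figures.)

The pot divides into 1.175 Ω above the wiper and 1.175 Ω below.
R_L loads the lower segment: effective lower R = 1.087 Ω.
Loaded-divider output: V_out = 16.0 × 0.4807 = 7.691 mV.
(Unloaded: V_out = x·V_CC = 8.00 mV.)

V_out ≈ 7.69 mV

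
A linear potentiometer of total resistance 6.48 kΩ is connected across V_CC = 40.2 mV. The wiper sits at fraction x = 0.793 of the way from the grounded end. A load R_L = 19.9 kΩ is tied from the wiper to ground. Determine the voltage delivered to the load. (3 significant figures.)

V_out ≈ 30.3 mV

The pot divides into 1.341 kΩ above the wiper and 5.139 kΩ below.
Lower segment in parallel with the load: 5.139 ‖ 19.9 = 4.084 kΩ.
Then V_out = V_CC · 4.084/(1.341 + 4.084) = 30.26 mV.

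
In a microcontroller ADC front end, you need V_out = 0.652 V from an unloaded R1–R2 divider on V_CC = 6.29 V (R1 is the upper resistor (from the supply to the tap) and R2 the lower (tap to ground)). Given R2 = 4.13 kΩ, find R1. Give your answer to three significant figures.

R1 ≈ 35.7 kΩ

Required fraction k = V_out/V_CC = 0.1037.
R1 = R2·(1/k − 1) = 4.13 × 8.647 = 35.71 kΩ.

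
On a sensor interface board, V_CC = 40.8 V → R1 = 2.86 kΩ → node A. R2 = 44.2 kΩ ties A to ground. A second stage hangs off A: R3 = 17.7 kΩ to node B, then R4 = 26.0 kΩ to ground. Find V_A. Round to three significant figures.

Looking into the second stage from A: R3 + R4 = 43.70 kΩ appears in parallel with R2.
R2 ‖ (R3+R4) = 21.97 kΩ.
V_A = 40.8 × 21.97/(2.86 + 21.97) = 36.10 V.

V_A ≈ 36.1 V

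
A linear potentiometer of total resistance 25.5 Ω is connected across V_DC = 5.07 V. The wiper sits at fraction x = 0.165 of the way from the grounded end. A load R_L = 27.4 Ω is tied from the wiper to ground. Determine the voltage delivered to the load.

V_out ≈ 0.741 V

The pot divides into 21.29 Ω above the wiper and 4.208 Ω below.
Lower segment in parallel with the load: 4.208 ‖ 27.4 = 3.647 Ω.
Loaded-divider output: V_out = 5.07 × 0.1462 = 0.7415 V.
(Unloaded: V_out = x·V_DC = 0.837 V.)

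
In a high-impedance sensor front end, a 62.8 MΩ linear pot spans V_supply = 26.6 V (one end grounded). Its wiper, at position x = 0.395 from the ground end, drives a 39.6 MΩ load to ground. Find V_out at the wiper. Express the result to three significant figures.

V_out ≈ 7.62 V

Lower segment x·R_p = 24.81 MΩ; upper segment (1−x)·R_p = 37.99 MΩ.
(x·R_p) ‖ R_L = 15.25 MΩ.
V_out = 26.6 × 15.25/(37.99 + 15.25) = 7.619 V.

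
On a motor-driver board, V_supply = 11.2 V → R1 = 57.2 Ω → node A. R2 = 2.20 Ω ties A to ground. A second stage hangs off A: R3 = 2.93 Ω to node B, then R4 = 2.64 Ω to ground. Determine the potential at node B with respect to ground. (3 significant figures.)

Node A sees R2 in parallel with the series input of stage 2, R3 + R4 = 5.570 Ω.
Effective lower resistance at A: R2 ‖ 5.570 = 1.577 Ω.
First divider: V_A = V_supply · 1.577/(57.2 + 1.577) = 0.3005 V.
Stage 2 is unloaded, so V_B = V_A · R4/(R3+R4) = 0.3005 × 2.64/5.570 = 0.1424 V.

V_B ≈ 0.142 V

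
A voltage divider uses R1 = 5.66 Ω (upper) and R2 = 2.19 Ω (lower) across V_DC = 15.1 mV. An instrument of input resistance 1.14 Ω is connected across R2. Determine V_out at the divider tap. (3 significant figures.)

First combine the lower leg with the load: R2 ‖ R_L = 0.7497 Ω.
Voltage divider with the loaded lower leg: V_out = 15.1 × 0.7497/(5.66 + 0.7497) = 15.1 × 0.1170 = 1.766 mV.
(Unloaded it would be 4.21 mV; the load pulls it down.)

V_out ≈ 1.77 mV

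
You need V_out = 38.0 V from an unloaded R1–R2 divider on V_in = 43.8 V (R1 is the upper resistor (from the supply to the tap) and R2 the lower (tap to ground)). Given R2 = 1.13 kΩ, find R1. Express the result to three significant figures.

V_out/V_in = R2/(R1+R2) = 0.8676.
R1 = R2·(1/k − 1) = 1.13 × 0.1526 = 0.1725 kΩ.

R1 ≈ 0.172 kΩ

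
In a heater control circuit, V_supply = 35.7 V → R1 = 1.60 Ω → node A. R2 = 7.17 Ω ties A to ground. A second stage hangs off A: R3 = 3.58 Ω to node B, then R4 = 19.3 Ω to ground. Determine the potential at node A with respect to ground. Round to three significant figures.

V_A ≈ 27.6 V

Looking into the second stage from A: R3 + R4 = 22.88 Ω appears in parallel with R2.
R2 ‖ (R3+R4) = 5.459 Ω.
V_A = 35.7 × 5.459/(1.60 + 5.459) = 27.61 V.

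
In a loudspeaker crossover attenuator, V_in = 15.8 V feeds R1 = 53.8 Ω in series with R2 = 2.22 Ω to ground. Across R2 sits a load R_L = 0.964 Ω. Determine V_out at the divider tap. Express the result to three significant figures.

The load sits in parallel with R2, giving an effective lower resistance R2' = R2·R_L/(R2+R_L) = 0.6721 Ω.
Then V_out = V_in · R2'/(R1 + R2') = 15.8 × 0.6721/54.47 = 0.1950 V.
(Unloaded it would be 0.626 V; the load pulls it down.)

V_out ≈ 0.195 V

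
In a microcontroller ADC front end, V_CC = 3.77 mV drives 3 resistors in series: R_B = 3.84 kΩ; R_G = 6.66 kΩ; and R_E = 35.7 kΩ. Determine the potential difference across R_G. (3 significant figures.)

V ≈ 0.543 mV

Series total: ΣR = 3.84 + 6.66 + 35.7 = 46.20 kΩ.
By the voltage-divider rule, V = 3.77 × 6.660/46.20 = 0.5435 mV.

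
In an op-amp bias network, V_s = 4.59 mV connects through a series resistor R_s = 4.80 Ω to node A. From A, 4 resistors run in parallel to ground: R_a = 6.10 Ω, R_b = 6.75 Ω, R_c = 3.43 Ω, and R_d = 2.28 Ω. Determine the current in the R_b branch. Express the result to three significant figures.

Parallel bank: R_p = 1/(1/6.10 + 1/6.75 + 1/3.43 + 1/2.28) = 0.9595 Ω.
V_A by voltage divider: V_A = 4.59 × 0.9595/(4.80 + 0.9595) = 0.7647 mV.
Branch current I = V_A/R_b = 0.7647/6.75 = 0.1133 mA.

I ≈ 0.113 mA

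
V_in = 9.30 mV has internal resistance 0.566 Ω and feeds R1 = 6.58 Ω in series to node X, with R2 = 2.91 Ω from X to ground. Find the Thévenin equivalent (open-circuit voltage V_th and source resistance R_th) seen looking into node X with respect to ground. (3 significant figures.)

V_th ≈ 2.69 mV, R_th ≈ 2.07 Ω

R1' = 0.566 + 6.58 = 7.146 Ω (source resistance + R1).
Open-circuit (no load on X): V_th = V_in · R2/(R1' + R2) = 9.30 × 2.91/(7.146 + 2.91) = 2.691 mV.
With V_in suppressed (replaced by a short), R_th = R1' ‖ R2 = (7.146 × 2.91)/(7.146 + 2.91) = 2.068 Ω.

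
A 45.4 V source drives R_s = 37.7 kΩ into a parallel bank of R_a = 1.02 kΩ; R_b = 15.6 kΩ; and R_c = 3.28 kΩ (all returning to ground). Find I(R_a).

I ≈ 0.858 mA

Parallel bank: R_p = 1/(1/1.02 + 1/15.6 + 1/3.28) = 0.7411 kΩ.
Node voltage V_A = V_in · R_p/(R_s + R_p) = 45.4 × 0.01928 = 0.8752 V.
I(R_a) = V_A / R_a = 0.8752/1.02 = 0.8581 mA.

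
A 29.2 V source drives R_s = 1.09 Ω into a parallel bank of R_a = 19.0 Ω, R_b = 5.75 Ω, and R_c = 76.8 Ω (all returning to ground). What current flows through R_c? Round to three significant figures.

I ≈ 0.301 A

Equivalent of the parallel group: R_p = 4.174 Ω.
Node voltage V_A = V_s · R_p/(R_s + R_p) = 29.2 × 0.7929 = 23.15 V.
I(R_c) = V_A / R_c = 23.15/76.8 = 0.3015 A.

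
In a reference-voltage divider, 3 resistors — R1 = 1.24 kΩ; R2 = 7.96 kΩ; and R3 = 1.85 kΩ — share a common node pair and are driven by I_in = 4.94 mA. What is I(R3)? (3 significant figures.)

I ≈ 1.81 mA

ΣG = 1/1.24 + 1/7.96 + 1/1.85 = 1.473.
By the current-divider rule, I = I_in · G_k/ΣG = 4.94 × 0.3671 = 1.813 mA.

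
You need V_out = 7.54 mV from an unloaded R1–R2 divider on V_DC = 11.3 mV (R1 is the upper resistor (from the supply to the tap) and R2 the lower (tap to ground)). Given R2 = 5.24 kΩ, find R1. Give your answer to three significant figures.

The divider ratio is R2/(R1+R2) = 7.54/11.3 = 0.6673.
R1 = R2·(1/k − 1) = 5.24 × 0.4987 = 2.613 kΩ.

R1 ≈ 2.61 kΩ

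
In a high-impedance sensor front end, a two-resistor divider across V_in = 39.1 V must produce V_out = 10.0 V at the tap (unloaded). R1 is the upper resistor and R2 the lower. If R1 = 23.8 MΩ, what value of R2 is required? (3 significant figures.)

R2 ≈ 8.18 MΩ

The divider ratio is R2/(R1+R2) = 10.0/39.1 = 0.2558.
So R2 = R1 · V_out/(V_in − V_out) = 23.8 × 10.0/(39.1 − 10.0) = 23.8 × 0.3436 = 8.179 MΩ.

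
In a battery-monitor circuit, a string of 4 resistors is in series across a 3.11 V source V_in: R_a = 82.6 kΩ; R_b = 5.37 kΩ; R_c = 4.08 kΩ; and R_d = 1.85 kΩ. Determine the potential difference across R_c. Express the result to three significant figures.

V ≈ 0.135 V

ΣR = 82.6 + 5.37 + 4.08 + 1.85 = 93.90 kΩ.
V = V_in · R/ΣR = 3.11 × 0.04345 = 0.1351 V.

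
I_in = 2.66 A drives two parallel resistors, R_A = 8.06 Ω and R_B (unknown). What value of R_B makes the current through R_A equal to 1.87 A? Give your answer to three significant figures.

Two-branch current divider: I_A = I_in · R_B/(R_A + R_B).
With f = 0.7030, R_B = R_A · f/(1−f) = 8.06 × 2.367 = 19.08 Ω.

R_B ≈ 19.1 Ω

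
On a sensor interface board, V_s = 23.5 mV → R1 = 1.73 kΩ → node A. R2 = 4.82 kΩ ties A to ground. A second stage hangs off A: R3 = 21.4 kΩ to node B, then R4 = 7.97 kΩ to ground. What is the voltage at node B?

Looking into the second stage from A: R3 + R4 = 29.37 kΩ appears in parallel with R2.
Effective lower resistance at A: R2 ‖ 29.37 = 4.140 kΩ.
So V_A = 23.5 × 0.7053 = 16.57 mV.
V_B = V_A × 0.2714 = 4.498 mV.

V_B ≈ 4.50 mV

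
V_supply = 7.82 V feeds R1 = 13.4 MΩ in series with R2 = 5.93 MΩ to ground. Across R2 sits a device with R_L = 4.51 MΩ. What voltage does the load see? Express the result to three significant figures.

V_out ≈ 1.26 V

The load sits in parallel with R2, giving an effective lower resistance R2' = R2·R_L/(R2+R_L) = 2.562 MΩ.
Voltage divider with the loaded lower leg: V_out = 7.82 × 2.562/(13.4 + 2.562) = 7.82 × 0.1605 = 1.255 V.
(Unloaded it would be 2.40 V; the load pulls it down.)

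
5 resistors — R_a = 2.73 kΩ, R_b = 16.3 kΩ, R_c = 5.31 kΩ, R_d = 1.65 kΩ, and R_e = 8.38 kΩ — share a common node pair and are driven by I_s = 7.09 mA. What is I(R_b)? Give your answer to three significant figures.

Total conductance ΣG = 1/2.73 + 1/16.3 + 1/5.31 + 1/1.65 + 1/8.38 = 1.341 (units of 1/kΩ).
R_b takes the fraction G_k/ΣG = 0.06135/1.341 = 0.04574, so I = 7.09 × 0.04574 = 0.3243 mA.

I ≈ 0.324 mA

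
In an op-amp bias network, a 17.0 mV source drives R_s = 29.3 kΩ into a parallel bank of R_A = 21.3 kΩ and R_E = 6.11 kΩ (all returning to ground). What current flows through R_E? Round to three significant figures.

I ≈ 0.388 µA

Parallel bank: R_p = 1/(1/21.3 + 1/6.11) = 4.748 kΩ.
V_A by voltage divider: V_A = 17.0 × 4.748/(29.3 + 4.748) = 2.371 mV.
Branch current I = V_A/R_E = 2.371/6.11 = 0.3880 µA.
(Check via current divider: I_total = 0.4993 µA; share G_k/ΣG = 0.7771 → same result.)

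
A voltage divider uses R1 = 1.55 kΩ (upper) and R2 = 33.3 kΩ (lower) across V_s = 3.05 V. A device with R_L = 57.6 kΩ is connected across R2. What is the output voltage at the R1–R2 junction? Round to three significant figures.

V_out ≈ 2.84 V

R2 ‖ R_L = (33.3 × 57.6)/(33.3 + 57.6) = 21.10 kΩ.
Then V_out = V_s · R2'/(R1 + R2') = 3.05 × 21.10/22.65 = 2.841 V.
(Unloaded it would be 2.91 V; the load pulls it down.)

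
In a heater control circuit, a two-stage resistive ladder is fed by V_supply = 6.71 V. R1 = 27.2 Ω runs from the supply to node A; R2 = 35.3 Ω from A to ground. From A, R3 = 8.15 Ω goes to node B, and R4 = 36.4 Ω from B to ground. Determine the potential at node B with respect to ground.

V_B ≈ 2.30 V

Node A sees R2 in parallel with the series input of stage 2, R3 + R4 = 44.55 Ω.
Effective lower resistance at A: R2 ‖ 44.55 = 19.69 Ω.
V_A = 6.71 × 19.69/(27.2 + 19.69) = 2.818 V.
Then the unloaded second divider: V_B = V_A × R4/(R3+R4) = 2.818 × 0.8171 = 2.303 V.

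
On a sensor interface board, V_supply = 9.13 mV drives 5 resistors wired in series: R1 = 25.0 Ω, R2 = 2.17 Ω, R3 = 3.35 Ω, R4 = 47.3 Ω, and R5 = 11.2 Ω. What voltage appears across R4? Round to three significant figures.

V ≈ 4.85 mV

ΣR = 25.0 + 2.17 + 3.35 + 47.3 + 11.2 = 89.02 Ω.
By the voltage-divider rule, V = 9.13 × 47.30/89.02 = 4.851 mV.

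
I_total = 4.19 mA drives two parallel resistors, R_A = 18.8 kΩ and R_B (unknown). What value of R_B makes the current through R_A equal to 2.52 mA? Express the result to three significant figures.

Two-branch current divider: I_A = I_total · R_B/(R_A + R_B).
2.52/4.19 = R_B/(R_A + R_B) → R_B = R_A · (0.6014)/(1 − 0.6014) = 18.8 × 1.509 = 28.37 kΩ.

R_B ≈ 28.4 kΩ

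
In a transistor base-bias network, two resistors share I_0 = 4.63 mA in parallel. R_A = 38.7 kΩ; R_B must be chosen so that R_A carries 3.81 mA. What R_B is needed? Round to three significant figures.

R_B ≈ 180 kΩ

In a two-way split, I_A/I_0 = R_B/(R_A + R_B).
3.81/4.63 = R_B/(R_A + R_B) → R_B = R_A · (0.8229)/(1 − 0.8229) = 38.7 × 4.646 = 179.8 kΩ.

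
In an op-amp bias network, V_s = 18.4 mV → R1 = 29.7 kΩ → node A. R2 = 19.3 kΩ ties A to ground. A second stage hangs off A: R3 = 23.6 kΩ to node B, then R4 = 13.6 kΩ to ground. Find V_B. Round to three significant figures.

V_B ≈ 2.02 mV

The second stage (R3 + R4 = 37.20 kΩ) loads node A in parallel with R2.
R2 ‖ (R3+R4) = 12.71 kΩ.
So V_A = 18.4 × 0.2996 = 5.514 mV.
Stage 2 is unloaded, so V_B = V_A · R4/(R3+R4) = 5.514 × 13.6/37.20 = 2.016 mV.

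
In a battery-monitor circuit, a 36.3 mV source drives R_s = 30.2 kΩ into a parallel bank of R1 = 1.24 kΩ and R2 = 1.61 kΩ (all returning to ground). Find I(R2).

Parallel bank: R_p = 1/(1/1.24 + 1/1.61) = 0.7005 kΩ.
V_A by voltage divider: V_A = 36.3 × 0.7005/(30.2 + 0.7005) = 0.8229 mV.
Branch current I = V_A/R2 = 0.8229/1.61 = 0.5111 µA.
(Check via current divider: I_total = 1.175 µA; share G_k/ΣG = 0.4351 → same result.)

I ≈ 0.511 µA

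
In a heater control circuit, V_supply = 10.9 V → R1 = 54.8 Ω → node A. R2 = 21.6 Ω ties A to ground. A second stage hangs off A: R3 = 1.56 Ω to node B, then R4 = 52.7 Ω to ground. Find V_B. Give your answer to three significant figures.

V_B ≈ 2.33 V

Node A sees R2 in parallel with the series input of stage 2, R3 + R4 = 54.26 Ω.
R2 ‖ (R3+R4) = 15.45 Ω.
So V_A = 10.9 × 0.2199 = 2.397 V.
Stage 2 is unloaded, so V_B = V_A · R4/(R3+R4) = 2.397 × 52.7/54.26 = 2.328 V.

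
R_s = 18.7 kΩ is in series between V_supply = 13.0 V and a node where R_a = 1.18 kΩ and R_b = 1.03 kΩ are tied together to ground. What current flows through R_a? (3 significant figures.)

I ≈ 0.315 mA

Combine the parallel branches: R_p = (1/1.18 + 1/1.03)⁻¹ = 0.5500 kΩ.
Node voltage V_A = V_supply · R_p/(R_s + R_p) = 13.0 × 0.02857 = 0.3714 V.
I(R_a) = V_A / R_a = 0.3714/1.18 = 0.3147 mA.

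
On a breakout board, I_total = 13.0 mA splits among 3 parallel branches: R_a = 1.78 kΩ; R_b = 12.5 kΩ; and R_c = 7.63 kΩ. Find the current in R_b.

I ≈ 1.35 mA

Total conductance ΣG = 1/1.78 + 1/12.5 + 1/7.63 = 0.7729 (units of 1/kΩ).
Current divider: I(R_b) = I_total · G_k/ΣG = 13.0 × (0.08000/0.7729) = 13.0 × 0.1035 = 1.346 mA.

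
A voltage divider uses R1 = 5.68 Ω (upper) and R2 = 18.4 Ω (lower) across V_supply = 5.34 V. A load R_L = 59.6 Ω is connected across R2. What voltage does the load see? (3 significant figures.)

First combine the lower leg with the load: R2 ‖ R_L = 14.06 Ω.
Voltage divider with the loaded lower leg: V_out = 5.34 × 14.06/(5.68 + 14.06) = 5.34 × 0.7123 = 3.803 V.

V_out ≈ 3.80 V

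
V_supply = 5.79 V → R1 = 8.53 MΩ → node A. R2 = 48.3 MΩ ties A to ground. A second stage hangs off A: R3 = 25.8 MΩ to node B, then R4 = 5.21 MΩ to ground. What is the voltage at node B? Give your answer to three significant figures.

The second stage (R3 + R4 = 31.01 MΩ) loads node A in parallel with R2.
Effective lower resistance at A: R2 ‖ 31.01 = 18.89 MΩ.
So V_A = 5.79 × 0.6889 = 3.988 V.
Then the unloaded second divider: V_B = V_A × R4/(R3+R4) = 3.988 × 0.1680 = 0.6701 V.

V_B ≈ 0.670 V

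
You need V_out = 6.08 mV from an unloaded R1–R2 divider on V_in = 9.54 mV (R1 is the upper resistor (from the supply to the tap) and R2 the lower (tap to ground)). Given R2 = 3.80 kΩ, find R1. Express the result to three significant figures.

R1 ≈ 2.16 kΩ

V_out/V_in = R2/(R1+R2) = 0.6373.
So R1 = R2 · (V_in/V_out − 1) = 3.80 × (9.54/6.08 − 1) = 3.80 × 0.5691 = 2.162 kΩ.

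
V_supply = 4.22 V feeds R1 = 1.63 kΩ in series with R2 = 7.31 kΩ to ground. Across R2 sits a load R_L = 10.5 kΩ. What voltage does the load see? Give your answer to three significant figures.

V_out ≈ 3.06 V

First combine the lower leg with the load: R2 ‖ R_L = 4.310 kΩ.
Now apply the divider: V_out = 4.22 × 0.7256 = 3.062 V.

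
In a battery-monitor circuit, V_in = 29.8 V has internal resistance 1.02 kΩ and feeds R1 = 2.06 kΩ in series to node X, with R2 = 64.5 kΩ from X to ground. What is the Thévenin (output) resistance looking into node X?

R_th ≈ 2.94 kΩ

R1' = 1.02 + 2.06 = 3.080 kΩ (source resistance + R1).
Looking into X with the source shorted: R_th = R1'·R2/(R1'+R2) = 3.080 × 64.5/67.58 = 2.940 kΩ.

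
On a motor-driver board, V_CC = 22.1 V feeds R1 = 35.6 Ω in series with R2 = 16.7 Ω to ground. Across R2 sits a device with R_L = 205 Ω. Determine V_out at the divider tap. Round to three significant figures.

First combine the lower leg with the load: R2 ‖ R_L = 15.44 Ω.
Voltage divider with the loaded lower leg: V_out = 22.1 × 15.44/(35.6 + 15.44) = 22.1 × 0.3025 = 6.686 V.

V_out ≈ 6.69 V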